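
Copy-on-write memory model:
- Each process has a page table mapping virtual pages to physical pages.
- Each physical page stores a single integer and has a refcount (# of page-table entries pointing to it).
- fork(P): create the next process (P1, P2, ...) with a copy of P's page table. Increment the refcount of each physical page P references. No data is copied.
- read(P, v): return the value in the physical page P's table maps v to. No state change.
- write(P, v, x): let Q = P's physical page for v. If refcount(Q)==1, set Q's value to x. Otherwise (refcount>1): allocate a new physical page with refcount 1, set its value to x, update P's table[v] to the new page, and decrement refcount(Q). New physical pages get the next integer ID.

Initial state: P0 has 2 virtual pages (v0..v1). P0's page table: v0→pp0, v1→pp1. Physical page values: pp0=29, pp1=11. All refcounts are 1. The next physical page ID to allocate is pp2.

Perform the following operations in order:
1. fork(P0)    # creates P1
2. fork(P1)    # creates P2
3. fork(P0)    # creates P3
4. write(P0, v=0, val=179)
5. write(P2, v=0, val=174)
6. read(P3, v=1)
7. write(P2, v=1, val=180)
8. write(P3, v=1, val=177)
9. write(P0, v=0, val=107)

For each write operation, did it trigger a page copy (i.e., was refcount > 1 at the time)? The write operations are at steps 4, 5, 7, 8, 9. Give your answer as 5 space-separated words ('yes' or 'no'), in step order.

Op 1: fork(P0) -> P1. 2 ppages; refcounts: pp0:2 pp1:2
Op 2: fork(P1) -> P2. 2 ppages; refcounts: pp0:3 pp1:3
Op 3: fork(P0) -> P3. 2 ppages; refcounts: pp0:4 pp1:4
Op 4: write(P0, v0, 179). refcount(pp0)=4>1 -> COPY to pp2. 3 ppages; refcounts: pp0:3 pp1:4 pp2:1
Op 5: write(P2, v0, 174). refcount(pp0)=3>1 -> COPY to pp3. 4 ppages; refcounts: pp0:2 pp1:4 pp2:1 pp3:1
Op 6: read(P3, v1) -> 11. No state change.
Op 7: write(P2, v1, 180). refcount(pp1)=4>1 -> COPY to pp4. 5 ppages; refcounts: pp0:2 pp1:3 pp2:1 pp3:1 pp4:1
Op 8: write(P3, v1, 177). refcount(pp1)=3>1 -> COPY to pp5. 6 ppages; refcounts: pp0:2 pp1:2 pp2:1 pp3:1 pp4:1 pp5:1
Op 9: write(P0, v0, 107). refcount(pp2)=1 -> write in place. 6 ppages; refcounts: pp0:2 pp1:2 pp2:1 pp3:1 pp4:1 pp5:1

yes yes yes yes no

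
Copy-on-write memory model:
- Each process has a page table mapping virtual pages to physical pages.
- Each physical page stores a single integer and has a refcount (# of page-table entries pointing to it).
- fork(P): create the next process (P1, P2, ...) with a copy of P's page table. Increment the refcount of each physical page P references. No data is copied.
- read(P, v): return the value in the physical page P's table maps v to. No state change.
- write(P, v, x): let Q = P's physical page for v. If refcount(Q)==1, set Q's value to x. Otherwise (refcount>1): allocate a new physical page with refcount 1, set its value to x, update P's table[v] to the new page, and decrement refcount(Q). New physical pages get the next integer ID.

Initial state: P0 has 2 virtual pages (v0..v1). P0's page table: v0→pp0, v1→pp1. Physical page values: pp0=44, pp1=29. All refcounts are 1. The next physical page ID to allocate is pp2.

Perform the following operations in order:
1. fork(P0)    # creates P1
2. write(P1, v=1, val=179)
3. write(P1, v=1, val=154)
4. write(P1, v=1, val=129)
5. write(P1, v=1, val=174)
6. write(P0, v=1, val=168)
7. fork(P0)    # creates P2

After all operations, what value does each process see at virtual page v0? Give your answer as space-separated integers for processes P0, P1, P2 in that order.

Op 1: fork(P0) -> P1. 2 ppages; refcounts: pp0:2 pp1:2
Op 2: write(P1, v1, 179). refcount(pp1)=2>1 -> COPY to pp2. 3 ppages; refcounts: pp0:2 pp1:1 pp2:1
Op 3: write(P1, v1, 154). refcount(pp2)=1 -> write in place. 3 ppages; refcounts: pp0:2 pp1:1 pp2:1
Op 4: write(P1, v1, 129). refcount(pp2)=1 -> write in place. 3 ppages; refcounts: pp0:2 pp1:1 pp2:1
Op 5: write(P1, v1, 174). refcount(pp2)=1 -> write in place. 3 ppages; refcounts: pp0:2 pp1:1 pp2:1
Op 6: write(P0, v1, 168). refcount(pp1)=1 -> write in place. 3 ppages; refcounts: pp0:2 pp1:1 pp2:1
Op 7: fork(P0) -> P2. 3 ppages; refcounts: pp0:3 pp1:2 pp2:1
P0: v0 -> pp0 = 44
P1: v0 -> pp0 = 44
P2: v0 -> pp0 = 44

Answer: 44 44 44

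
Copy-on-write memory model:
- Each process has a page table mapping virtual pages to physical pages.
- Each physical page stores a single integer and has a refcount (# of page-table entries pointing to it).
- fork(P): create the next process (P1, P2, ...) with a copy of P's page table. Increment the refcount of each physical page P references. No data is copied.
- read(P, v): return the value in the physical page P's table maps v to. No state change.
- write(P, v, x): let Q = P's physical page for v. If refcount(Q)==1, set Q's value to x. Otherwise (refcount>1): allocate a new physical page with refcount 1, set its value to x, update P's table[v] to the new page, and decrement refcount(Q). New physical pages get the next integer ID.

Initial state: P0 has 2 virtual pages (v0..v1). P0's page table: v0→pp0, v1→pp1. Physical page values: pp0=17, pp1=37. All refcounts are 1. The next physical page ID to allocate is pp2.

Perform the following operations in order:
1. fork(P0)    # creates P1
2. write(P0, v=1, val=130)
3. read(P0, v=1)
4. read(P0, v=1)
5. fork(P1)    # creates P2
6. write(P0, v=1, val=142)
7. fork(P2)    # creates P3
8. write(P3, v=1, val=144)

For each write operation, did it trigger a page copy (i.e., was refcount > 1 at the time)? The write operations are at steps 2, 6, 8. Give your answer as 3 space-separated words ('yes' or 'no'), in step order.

Op 1: fork(P0) -> P1. 2 ppages; refcounts: pp0:2 pp1:2
Op 2: write(P0, v1, 130). refcount(pp1)=2>1 -> COPY to pp2. 3 ppages; refcounts: pp0:2 pp1:1 pp2:1
Op 3: read(P0, v1) -> 130. No state change.
Op 4: read(P0, v1) -> 130. No state change.
Op 5: fork(P1) -> P2. 3 ppages; refcounts: pp0:3 pp1:2 pp2:1
Op 6: write(P0, v1, 142). refcount(pp2)=1 -> write in place. 3 ppages; refcounts: pp0:3 pp1:2 pp2:1
Op 7: fork(P2) -> P3. 3 ppages; refcounts: pp0:4 pp1:3 pp2:1
Op 8: write(P3, v1, 144). refcount(pp1)=3>1 -> COPY to pp3. 4 ppages; refcounts: pp0:4 pp1:2 pp2:1 pp3:1

yes no yes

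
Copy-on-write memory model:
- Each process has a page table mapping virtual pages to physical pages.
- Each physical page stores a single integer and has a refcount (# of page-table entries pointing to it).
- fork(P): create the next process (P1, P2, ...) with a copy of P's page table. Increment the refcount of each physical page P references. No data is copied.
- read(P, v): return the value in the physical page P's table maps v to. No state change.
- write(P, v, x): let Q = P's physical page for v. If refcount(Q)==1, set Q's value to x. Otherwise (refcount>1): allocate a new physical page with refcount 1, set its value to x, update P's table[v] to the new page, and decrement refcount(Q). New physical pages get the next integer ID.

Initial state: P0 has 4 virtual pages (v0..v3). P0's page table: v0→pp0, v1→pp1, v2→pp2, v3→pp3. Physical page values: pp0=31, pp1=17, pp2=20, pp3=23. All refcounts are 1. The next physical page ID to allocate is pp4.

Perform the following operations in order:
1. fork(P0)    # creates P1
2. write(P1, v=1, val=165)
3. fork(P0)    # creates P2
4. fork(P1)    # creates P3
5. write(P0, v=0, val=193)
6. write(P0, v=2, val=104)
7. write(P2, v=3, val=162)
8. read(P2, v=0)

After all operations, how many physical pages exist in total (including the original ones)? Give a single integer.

Answer: 8

Derivation:
Op 1: fork(P0) -> P1. 4 ppages; refcounts: pp0:2 pp1:2 pp2:2 pp3:2
Op 2: write(P1, v1, 165). refcount(pp1)=2>1 -> COPY to pp4. 5 ppages; refcounts: pp0:2 pp1:1 pp2:2 pp3:2 pp4:1
Op 3: fork(P0) -> P2. 5 ppages; refcounts: pp0:3 pp1:2 pp2:3 pp3:3 pp4:1
Op 4: fork(P1) -> P3. 5 ppages; refcounts: pp0:4 pp1:2 pp2:4 pp3:4 pp4:2
Op 5: write(P0, v0, 193). refcount(pp0)=4>1 -> COPY to pp5. 6 ppages; refcounts: pp0:3 pp1:2 pp2:4 pp3:4 pp4:2 pp5:1
Op 6: write(P0, v2, 104). refcount(pp2)=4>1 -> COPY to pp6. 7 ppages; refcounts: pp0:3 pp1:2 pp2:3 pp3:4 pp4:2 pp5:1 pp6:1
Op 7: write(P2, v3, 162). refcount(pp3)=4>1 -> COPY to pp7. 8 ppages; refcounts: pp0:3 pp1:2 pp2:3 pp3:3 pp4:2 pp5:1 pp6:1 pp7:1
Op 8: read(P2, v0) -> 31. No state change.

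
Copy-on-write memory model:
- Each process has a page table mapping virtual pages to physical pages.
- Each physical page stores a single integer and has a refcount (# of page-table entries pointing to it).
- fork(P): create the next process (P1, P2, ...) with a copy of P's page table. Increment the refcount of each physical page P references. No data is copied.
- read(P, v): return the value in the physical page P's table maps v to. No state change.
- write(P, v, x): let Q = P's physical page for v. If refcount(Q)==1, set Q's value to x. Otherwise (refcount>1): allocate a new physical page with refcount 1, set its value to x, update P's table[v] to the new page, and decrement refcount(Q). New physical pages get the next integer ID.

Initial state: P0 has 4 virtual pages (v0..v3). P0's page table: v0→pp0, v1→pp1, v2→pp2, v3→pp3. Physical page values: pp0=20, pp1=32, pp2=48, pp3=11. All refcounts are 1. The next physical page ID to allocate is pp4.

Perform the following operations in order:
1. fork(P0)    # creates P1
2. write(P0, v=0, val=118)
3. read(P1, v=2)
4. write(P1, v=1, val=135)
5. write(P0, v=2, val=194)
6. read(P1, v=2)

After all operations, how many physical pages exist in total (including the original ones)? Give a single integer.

Answer: 7

Derivation:
Op 1: fork(P0) -> P1. 4 ppages; refcounts: pp0:2 pp1:2 pp2:2 pp3:2
Op 2: write(P0, v0, 118). refcount(pp0)=2>1 -> COPY to pp4. 5 ppages; refcounts: pp0:1 pp1:2 pp2:2 pp3:2 pp4:1
Op 3: read(P1, v2) -> 48. No state change.
Op 4: write(P1, v1, 135). refcount(pp1)=2>1 -> COPY to pp5. 6 ppages; refcounts: pp0:1 pp1:1 pp2:2 pp3:2 pp4:1 pp5:1
Op 5: write(P0, v2, 194). refcount(pp2)=2>1 -> COPY to pp6. 7 ppages; refcounts: pp0:1 pp1:1 pp2:1 pp3:2 pp4:1 pp5:1 pp6:1
Op 6: read(P1, v2) -> 48. No state change.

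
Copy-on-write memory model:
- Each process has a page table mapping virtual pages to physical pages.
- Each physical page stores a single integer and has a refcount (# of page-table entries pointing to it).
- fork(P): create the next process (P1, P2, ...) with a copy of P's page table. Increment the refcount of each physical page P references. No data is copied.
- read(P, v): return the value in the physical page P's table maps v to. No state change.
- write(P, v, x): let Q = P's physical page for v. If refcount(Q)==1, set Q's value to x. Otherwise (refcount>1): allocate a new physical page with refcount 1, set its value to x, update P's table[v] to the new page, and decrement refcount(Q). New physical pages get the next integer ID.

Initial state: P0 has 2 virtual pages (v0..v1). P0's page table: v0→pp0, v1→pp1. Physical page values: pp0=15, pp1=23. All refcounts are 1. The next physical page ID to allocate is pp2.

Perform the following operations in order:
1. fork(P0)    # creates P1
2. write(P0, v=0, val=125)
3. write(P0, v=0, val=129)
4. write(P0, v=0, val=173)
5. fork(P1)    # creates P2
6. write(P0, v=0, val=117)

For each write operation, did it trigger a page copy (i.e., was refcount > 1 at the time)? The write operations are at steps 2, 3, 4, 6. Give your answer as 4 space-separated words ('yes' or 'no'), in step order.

Op 1: fork(P0) -> P1. 2 ppages; refcounts: pp0:2 pp1:2
Op 2: write(P0, v0, 125). refcount(pp0)=2>1 -> COPY to pp2. 3 ppages; refcounts: pp0:1 pp1:2 pp2:1
Op 3: write(P0, v0, 129). refcount(pp2)=1 -> write in place. 3 ppages; refcounts: pp0:1 pp1:2 pp2:1
Op 4: write(P0, v0, 173). refcount(pp2)=1 -> write in place. 3 ppages; refcounts: pp0:1 pp1:2 pp2:1
Op 5: fork(P1) -> P2. 3 ppages; refcounts: pp0:2 pp1:3 pp2:1
Op 6: write(P0, v0, 117). refcount(pp2)=1 -> write in place. 3 ppages; refcounts: pp0:2 pp1:3 pp2:1

yes no no no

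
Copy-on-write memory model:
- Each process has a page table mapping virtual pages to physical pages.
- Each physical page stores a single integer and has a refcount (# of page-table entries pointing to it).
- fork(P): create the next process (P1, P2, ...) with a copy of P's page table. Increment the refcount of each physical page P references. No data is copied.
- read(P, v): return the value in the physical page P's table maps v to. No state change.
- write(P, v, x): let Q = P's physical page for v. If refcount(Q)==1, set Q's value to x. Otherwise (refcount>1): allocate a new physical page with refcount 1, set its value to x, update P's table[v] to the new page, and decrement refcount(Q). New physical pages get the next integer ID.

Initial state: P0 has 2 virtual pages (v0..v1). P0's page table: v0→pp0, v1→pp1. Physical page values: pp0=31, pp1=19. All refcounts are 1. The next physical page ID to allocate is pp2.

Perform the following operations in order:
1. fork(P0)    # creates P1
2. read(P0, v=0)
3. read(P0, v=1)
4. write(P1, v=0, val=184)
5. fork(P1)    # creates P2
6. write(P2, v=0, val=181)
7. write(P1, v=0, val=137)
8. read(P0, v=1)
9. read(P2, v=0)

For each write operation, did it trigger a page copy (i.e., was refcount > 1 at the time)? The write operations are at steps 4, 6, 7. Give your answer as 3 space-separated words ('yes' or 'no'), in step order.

Op 1: fork(P0) -> P1. 2 ppages; refcounts: pp0:2 pp1:2
Op 2: read(P0, v0) -> 31. No state change.
Op 3: read(P0, v1) -> 19. No state change.
Op 4: write(P1, v0, 184). refcount(pp0)=2>1 -> COPY to pp2. 3 ppages; refcounts: pp0:1 pp1:2 pp2:1
Op 5: fork(P1) -> P2. 3 ppages; refcounts: pp0:1 pp1:3 pp2:2
Op 6: write(P2, v0, 181). refcount(pp2)=2>1 -> COPY to pp3. 4 ppages; refcounts: pp0:1 pp1:3 pp2:1 pp3:1
Op 7: write(P1, v0, 137). refcount(pp2)=1 -> write in place. 4 ppages; refcounts: pp0:1 pp1:3 pp2:1 pp3:1
Op 8: read(P0, v1) -> 19. No state change.
Op 9: read(P2, v0) -> 181. No state change.

yes yes no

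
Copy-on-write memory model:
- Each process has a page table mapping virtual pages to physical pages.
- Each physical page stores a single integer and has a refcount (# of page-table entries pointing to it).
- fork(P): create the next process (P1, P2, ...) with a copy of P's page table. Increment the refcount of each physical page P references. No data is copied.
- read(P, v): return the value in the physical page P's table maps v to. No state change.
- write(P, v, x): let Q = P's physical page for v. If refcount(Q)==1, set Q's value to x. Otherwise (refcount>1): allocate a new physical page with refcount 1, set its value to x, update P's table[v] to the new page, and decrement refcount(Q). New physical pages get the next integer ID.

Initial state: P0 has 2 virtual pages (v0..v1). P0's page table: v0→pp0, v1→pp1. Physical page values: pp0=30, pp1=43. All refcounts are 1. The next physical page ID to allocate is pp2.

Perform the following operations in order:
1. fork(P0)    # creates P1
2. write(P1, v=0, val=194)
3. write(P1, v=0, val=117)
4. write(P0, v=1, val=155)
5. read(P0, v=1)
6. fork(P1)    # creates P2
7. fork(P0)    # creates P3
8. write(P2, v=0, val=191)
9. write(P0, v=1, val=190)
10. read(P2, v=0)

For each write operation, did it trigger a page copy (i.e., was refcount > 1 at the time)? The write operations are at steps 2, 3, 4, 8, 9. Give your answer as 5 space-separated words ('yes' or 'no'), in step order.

Op 1: fork(P0) -> P1. 2 ppages; refcounts: pp0:2 pp1:2
Op 2: write(P1, v0, 194). refcount(pp0)=2>1 -> COPY to pp2. 3 ppages; refcounts: pp0:1 pp1:2 pp2:1
Op 3: write(P1, v0, 117). refcount(pp2)=1 -> write in place. 3 ppages; refcounts: pp0:1 pp1:2 pp2:1
Op 4: write(P0, v1, 155). refcount(pp1)=2>1 -> COPY to pp3. 4 ppages; refcounts: pp0:1 pp1:1 pp2:1 pp3:1
Op 5: read(P0, v1) -> 155. No state change.
Op 6: fork(P1) -> P2. 4 ppages; refcounts: pp0:1 pp1:2 pp2:2 pp3:1
Op 7: fork(P0) -> P3. 4 ppages; refcounts: pp0:2 pp1:2 pp2:2 pp3:2
Op 8: write(P2, v0, 191). refcount(pp2)=2>1 -> COPY to pp4. 5 ppages; refcounts: pp0:2 pp1:2 pp2:1 pp3:2 pp4:1
Op 9: write(P0, v1, 190). refcount(pp3)=2>1 -> COPY to pp5. 6 ppages; refcounts: pp0:2 pp1:2 pp2:1 pp3:1 pp4:1 pp5:1
Op 10: read(P2, v0) -> 191. No state change.

yes no yes yes yes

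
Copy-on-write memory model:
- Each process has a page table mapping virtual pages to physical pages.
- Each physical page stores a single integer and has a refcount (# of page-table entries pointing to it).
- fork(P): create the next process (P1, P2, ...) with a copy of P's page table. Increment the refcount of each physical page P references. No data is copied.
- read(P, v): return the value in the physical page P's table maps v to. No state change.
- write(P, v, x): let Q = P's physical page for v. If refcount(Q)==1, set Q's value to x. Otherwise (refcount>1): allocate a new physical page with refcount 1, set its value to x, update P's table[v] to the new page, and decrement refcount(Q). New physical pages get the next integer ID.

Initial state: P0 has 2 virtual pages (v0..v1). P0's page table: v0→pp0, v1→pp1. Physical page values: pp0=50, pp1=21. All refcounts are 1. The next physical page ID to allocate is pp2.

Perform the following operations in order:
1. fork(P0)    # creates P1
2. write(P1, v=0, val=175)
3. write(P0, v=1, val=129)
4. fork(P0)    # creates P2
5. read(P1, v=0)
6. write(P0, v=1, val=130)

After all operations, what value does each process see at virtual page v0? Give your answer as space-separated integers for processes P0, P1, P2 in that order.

Answer: 50 175 50

Derivation:
Op 1: fork(P0) -> P1. 2 ppages; refcounts: pp0:2 pp1:2
Op 2: write(P1, v0, 175). refcount(pp0)=2>1 -> COPY to pp2. 3 ppages; refcounts: pp0:1 pp1:2 pp2:1
Op 3: write(P0, v1, 129). refcount(pp1)=2>1 -> COPY to pp3. 4 ppages; refcounts: pp0:1 pp1:1 pp2:1 pp3:1
Op 4: fork(P0) -> P2. 4 ppages; refcounts: pp0:2 pp1:1 pp2:1 pp3:2
Op 5: read(P1, v0) -> 175. No state change.
Op 6: write(P0, v1, 130). refcount(pp3)=2>1 -> COPY to pp4. 5 ppages; refcounts: pp0:2 pp1:1 pp2:1 pp3:1 pp4:1
P0: v0 -> pp0 = 50
P1: v0 -> pp2 = 175
P2: v0 -> pp0 = 50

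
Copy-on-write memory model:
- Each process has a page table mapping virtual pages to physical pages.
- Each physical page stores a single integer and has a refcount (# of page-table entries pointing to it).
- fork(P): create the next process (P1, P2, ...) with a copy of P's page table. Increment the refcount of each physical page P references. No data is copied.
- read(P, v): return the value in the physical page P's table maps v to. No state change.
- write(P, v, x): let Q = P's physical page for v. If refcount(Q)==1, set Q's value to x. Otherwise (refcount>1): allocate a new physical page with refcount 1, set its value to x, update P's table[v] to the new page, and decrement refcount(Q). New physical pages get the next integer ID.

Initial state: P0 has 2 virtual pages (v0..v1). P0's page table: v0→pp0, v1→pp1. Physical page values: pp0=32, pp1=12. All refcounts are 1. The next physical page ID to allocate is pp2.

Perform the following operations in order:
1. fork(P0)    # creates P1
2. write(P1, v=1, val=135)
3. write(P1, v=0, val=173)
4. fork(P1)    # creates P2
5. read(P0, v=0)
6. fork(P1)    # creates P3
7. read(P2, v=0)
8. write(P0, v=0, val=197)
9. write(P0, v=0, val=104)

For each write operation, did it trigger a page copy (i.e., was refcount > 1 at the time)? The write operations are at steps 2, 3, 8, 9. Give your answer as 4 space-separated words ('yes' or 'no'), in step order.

Op 1: fork(P0) -> P1. 2 ppages; refcounts: pp0:2 pp1:2
Op 2: write(P1, v1, 135). refcount(pp1)=2>1 -> COPY to pp2. 3 ppages; refcounts: pp0:2 pp1:1 pp2:1
Op 3: write(P1, v0, 173). refcount(pp0)=2>1 -> COPY to pp3. 4 ppages; refcounts: pp0:1 pp1:1 pp2:1 pp3:1
Op 4: fork(P1) -> P2. 4 ppages; refcounts: pp0:1 pp1:1 pp2:2 pp3:2
Op 5: read(P0, v0) -> 32. No state change.
Op 6: fork(P1) -> P3. 4 ppages; refcounts: pp0:1 pp1:1 pp2:3 pp3:3
Op 7: read(P2, v0) -> 173. No state change.
Op 8: write(P0, v0, 197). refcount(pp0)=1 -> write in place. 4 ppages; refcounts: pp0:1 pp1:1 pp2:3 pp3:3
Op 9: write(P0, v0, 104). refcount(pp0)=1 -> write in place. 4 ppages; refcounts: pp0:1 pp1:1 pp2:3 pp3:3

yes yes no no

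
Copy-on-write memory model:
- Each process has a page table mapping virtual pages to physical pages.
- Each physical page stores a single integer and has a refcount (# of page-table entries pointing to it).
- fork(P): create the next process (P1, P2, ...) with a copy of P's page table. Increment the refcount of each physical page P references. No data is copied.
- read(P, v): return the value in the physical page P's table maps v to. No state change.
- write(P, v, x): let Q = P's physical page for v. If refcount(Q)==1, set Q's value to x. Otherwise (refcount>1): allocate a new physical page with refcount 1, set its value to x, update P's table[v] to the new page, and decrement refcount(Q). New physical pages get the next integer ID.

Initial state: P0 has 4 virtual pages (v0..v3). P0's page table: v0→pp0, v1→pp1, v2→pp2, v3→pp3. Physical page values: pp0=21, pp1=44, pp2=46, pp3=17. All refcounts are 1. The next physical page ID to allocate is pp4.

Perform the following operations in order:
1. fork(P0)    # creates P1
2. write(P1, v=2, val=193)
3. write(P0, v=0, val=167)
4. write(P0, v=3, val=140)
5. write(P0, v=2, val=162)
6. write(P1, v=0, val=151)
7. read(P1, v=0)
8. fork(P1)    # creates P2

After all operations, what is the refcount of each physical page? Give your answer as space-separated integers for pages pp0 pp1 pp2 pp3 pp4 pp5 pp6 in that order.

Answer: 2 3 1 2 2 1 1

Derivation:
Op 1: fork(P0) -> P1. 4 ppages; refcounts: pp0:2 pp1:2 pp2:2 pp3:2
Op 2: write(P1, v2, 193). refcount(pp2)=2>1 -> COPY to pp4. 5 ppages; refcounts: pp0:2 pp1:2 pp2:1 pp3:2 pp4:1
Op 3: write(P0, v0, 167). refcount(pp0)=2>1 -> COPY to pp5. 6 ppages; refcounts: pp0:1 pp1:2 pp2:1 pp3:2 pp4:1 pp5:1
Op 4: write(P0, v3, 140). refcount(pp3)=2>1 -> COPY to pp6. 7 ppages; refcounts: pp0:1 pp1:2 pp2:1 pp3:1 pp4:1 pp5:1 pp6:1
Op 5: write(P0, v2, 162). refcount(pp2)=1 -> write in place. 7 ppages; refcounts: pp0:1 pp1:2 pp2:1 pp3:1 pp4:1 pp5:1 pp6:1
Op 6: write(P1, v0, 151). refcount(pp0)=1 -> write in place. 7 ppages; refcounts: pp0:1 pp1:2 pp2:1 pp3:1 pp4:1 pp5:1 pp6:1
Op 7: read(P1, v0) -> 151. No state change.
Op 8: fork(P1) -> P2. 7 ppages; refcounts: pp0:2 pp1:3 pp2:1 pp3:2 pp4:2 pp5:1 pp6:1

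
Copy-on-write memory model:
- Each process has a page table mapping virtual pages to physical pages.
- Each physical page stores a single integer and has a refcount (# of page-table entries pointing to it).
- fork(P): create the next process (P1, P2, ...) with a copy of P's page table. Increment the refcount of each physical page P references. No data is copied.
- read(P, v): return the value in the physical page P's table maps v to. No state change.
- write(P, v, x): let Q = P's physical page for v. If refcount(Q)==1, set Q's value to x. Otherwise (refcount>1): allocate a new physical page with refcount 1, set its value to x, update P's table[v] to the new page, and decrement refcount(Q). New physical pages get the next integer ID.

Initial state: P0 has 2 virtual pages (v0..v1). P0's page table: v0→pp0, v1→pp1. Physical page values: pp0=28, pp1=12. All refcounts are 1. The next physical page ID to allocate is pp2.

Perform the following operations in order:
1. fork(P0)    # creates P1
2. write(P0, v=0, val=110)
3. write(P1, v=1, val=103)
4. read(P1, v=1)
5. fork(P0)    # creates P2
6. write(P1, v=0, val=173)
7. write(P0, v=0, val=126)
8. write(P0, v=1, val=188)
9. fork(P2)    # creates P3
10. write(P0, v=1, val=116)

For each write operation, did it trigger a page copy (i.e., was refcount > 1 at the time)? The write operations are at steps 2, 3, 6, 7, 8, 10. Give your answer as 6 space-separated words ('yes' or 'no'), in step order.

Op 1: fork(P0) -> P1. 2 ppages; refcounts: pp0:2 pp1:2
Op 2: write(P0, v0, 110). refcount(pp0)=2>1 -> COPY to pp2. 3 ppages; refcounts: pp0:1 pp1:2 pp2:1
Op 3: write(P1, v1, 103). refcount(pp1)=2>1 -> COPY to pp3. 4 ppages; refcounts: pp0:1 pp1:1 pp2:1 pp3:1
Op 4: read(P1, v1) -> 103. No state change.
Op 5: fork(P0) -> P2. 4 ppages; refcounts: pp0:1 pp1:2 pp2:2 pp3:1
Op 6: write(P1, v0, 173). refcount(pp0)=1 -> write in place. 4 ppages; refcounts: pp0:1 pp1:2 pp2:2 pp3:1
Op 7: write(P0, v0, 126). refcount(pp2)=2>1 -> COPY to pp4. 5 ppages; refcounts: pp0:1 pp1:2 pp2:1 pp3:1 pp4:1
Op 8: write(P0, v1, 188). refcount(pp1)=2>1 -> COPY to pp5. 6 ppages; refcounts: pp0:1 pp1:1 pp2:1 pp3:1 pp4:1 pp5:1
Op 9: fork(P2) -> P3. 6 ppages; refcounts: pp0:1 pp1:2 pp2:2 pp3:1 pp4:1 pp5:1
Op 10: write(P0, v1, 116). refcount(pp5)=1 -> write in place. 6 ppages; refcounts: pp0:1 pp1:2 pp2:2 pp3:1 pp4:1 pp5:1

yes yes no yes yes no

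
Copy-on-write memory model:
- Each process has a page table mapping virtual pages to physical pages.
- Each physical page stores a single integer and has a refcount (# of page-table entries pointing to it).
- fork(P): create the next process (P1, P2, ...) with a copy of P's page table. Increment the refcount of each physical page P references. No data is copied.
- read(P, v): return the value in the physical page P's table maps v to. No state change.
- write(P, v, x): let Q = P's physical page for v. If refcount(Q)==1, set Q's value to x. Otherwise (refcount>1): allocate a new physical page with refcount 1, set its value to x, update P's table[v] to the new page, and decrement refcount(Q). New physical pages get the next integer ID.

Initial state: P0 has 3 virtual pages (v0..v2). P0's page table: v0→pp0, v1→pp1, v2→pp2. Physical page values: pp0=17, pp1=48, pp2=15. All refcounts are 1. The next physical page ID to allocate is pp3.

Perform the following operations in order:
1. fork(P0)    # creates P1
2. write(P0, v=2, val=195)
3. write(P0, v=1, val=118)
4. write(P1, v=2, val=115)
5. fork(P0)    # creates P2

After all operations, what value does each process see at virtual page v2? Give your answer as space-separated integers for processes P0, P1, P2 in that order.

Answer: 195 115 195

Derivation:
Op 1: fork(P0) -> P1. 3 ppages; refcounts: pp0:2 pp1:2 pp2:2
Op 2: write(P0, v2, 195). refcount(pp2)=2>1 -> COPY to pp3. 4 ppages; refcounts: pp0:2 pp1:2 pp2:1 pp3:1
Op 3: write(P0, v1, 118). refcount(pp1)=2>1 -> COPY to pp4. 5 ppages; refcounts: pp0:2 pp1:1 pp2:1 pp3:1 pp4:1
Op 4: write(P1, v2, 115). refcount(pp2)=1 -> write in place. 5 ppages; refcounts: pp0:2 pp1:1 pp2:1 pp3:1 pp4:1
Op 5: fork(P0) -> P2. 5 ppages; refcounts: pp0:3 pp1:1 pp2:1 pp3:2 pp4:2
P0: v2 -> pp3 = 195
P1: v2 -> pp2 = 115
P2: v2 -> pp3 = 195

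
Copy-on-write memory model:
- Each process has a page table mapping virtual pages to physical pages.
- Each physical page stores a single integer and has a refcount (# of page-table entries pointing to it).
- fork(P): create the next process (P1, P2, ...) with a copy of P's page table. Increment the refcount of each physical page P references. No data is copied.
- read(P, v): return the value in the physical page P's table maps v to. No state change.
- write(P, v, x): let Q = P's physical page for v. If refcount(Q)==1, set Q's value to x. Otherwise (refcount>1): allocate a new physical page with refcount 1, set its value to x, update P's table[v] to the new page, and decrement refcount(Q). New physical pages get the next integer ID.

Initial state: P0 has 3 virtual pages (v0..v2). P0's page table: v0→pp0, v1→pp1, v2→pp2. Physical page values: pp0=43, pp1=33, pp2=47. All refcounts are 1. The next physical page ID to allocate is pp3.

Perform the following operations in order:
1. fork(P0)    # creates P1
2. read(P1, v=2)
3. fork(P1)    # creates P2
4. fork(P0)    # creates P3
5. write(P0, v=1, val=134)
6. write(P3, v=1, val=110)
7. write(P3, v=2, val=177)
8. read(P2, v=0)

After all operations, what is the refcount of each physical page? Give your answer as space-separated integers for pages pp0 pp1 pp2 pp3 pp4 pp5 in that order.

Answer: 4 2 3 1 1 1

Derivation:
Op 1: fork(P0) -> P1. 3 ppages; refcounts: pp0:2 pp1:2 pp2:2
Op 2: read(P1, v2) -> 47. No state change.
Op 3: fork(P1) -> P2. 3 ppages; refcounts: pp0:3 pp1:3 pp2:3
Op 4: fork(P0) -> P3. 3 ppages; refcounts: pp0:4 pp1:4 pp2:4
Op 5: write(P0, v1, 134). refcount(pp1)=4>1 -> COPY to pp3. 4 ppages; refcounts: pp0:4 pp1:3 pp2:4 pp3:1
Op 6: write(P3, v1, 110). refcount(pp1)=3>1 -> COPY to pp4. 5 ppages; refcounts: pp0:4 pp1:2 pp2:4 pp3:1 pp4:1
Op 7: write(P3, v2, 177). refcount(pp2)=4>1 -> COPY to pp5. 6 ppages; refcounts: pp0:4 pp1:2 pp2:3 pp3:1 pp4:1 pp5:1
Op 8: read(P2, v0) -> 43. No state change.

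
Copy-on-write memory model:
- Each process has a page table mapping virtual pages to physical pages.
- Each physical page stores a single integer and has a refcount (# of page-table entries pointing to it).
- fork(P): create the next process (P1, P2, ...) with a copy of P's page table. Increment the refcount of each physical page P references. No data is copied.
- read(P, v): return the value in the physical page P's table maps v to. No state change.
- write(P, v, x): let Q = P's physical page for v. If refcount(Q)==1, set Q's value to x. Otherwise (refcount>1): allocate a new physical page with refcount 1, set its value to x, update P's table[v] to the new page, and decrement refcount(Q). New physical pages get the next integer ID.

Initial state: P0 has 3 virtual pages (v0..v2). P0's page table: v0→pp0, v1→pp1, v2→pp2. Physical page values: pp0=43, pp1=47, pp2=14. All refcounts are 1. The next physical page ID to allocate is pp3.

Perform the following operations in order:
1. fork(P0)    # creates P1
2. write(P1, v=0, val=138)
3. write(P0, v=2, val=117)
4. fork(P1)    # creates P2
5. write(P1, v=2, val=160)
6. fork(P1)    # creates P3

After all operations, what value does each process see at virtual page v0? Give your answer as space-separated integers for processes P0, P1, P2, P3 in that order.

Answer: 43 138 138 138

Derivation:
Op 1: fork(P0) -> P1. 3 ppages; refcounts: pp0:2 pp1:2 pp2:2
Op 2: write(P1, v0, 138). refcount(pp0)=2>1 -> COPY to pp3. 4 ppages; refcounts: pp0:1 pp1:2 pp2:2 pp3:1
Op 3: write(P0, v2, 117). refcount(pp2)=2>1 -> COPY to pp4. 5 ppages; refcounts: pp0:1 pp1:2 pp2:1 pp3:1 pp4:1
Op 4: fork(P1) -> P2. 5 ppages; refcounts: pp0:1 pp1:3 pp2:2 pp3:2 pp4:1
Op 5: write(P1, v2, 160). refcount(pp2)=2>1 -> COPY to pp5. 6 ppages; refcounts: pp0:1 pp1:3 pp2:1 pp3:2 pp4:1 pp5:1
Op 6: fork(P1) -> P3. 6 ppages; refcounts: pp0:1 pp1:4 pp2:1 pp3:3 pp4:1 pp5:2
P0: v0 -> pp0 = 43
P1: v0 -> pp3 = 138
P2: v0 -> pp3 = 138
P3: v0 -> pp3 = 138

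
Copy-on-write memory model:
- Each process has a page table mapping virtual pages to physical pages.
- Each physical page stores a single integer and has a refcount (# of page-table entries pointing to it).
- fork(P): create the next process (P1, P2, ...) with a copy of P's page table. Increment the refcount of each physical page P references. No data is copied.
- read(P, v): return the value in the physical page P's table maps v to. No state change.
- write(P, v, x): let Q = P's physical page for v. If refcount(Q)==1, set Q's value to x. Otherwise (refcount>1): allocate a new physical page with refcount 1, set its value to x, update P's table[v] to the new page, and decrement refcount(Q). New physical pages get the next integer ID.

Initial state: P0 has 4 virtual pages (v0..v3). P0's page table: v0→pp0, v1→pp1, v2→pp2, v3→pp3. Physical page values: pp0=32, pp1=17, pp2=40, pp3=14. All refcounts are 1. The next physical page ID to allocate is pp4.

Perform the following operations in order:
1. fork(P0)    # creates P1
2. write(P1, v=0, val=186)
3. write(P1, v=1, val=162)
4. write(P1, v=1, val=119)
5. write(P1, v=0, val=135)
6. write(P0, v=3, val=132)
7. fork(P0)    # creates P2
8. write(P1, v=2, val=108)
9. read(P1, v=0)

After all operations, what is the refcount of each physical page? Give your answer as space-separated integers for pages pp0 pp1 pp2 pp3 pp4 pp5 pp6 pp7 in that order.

Op 1: fork(P0) -> P1. 4 ppages; refcounts: pp0:2 pp1:2 pp2:2 pp3:2
Op 2: write(P1, v0, 186). refcount(pp0)=2>1 -> COPY to pp4. 5 ppages; refcounts: pp0:1 pp1:2 pp2:2 pp3:2 pp4:1
Op 3: write(P1, v1, 162). refcount(pp1)=2>1 -> COPY to pp5. 6 ppages; refcounts: pp0:1 pp1:1 pp2:2 pp3:2 pp4:1 pp5:1
Op 4: write(P1, v1, 119). refcount(pp5)=1 -> write in place. 6 ppages; refcounts: pp0:1 pp1:1 pp2:2 pp3:2 pp4:1 pp5:1
Op 5: write(P1, v0, 135). refcount(pp4)=1 -> write in place. 6 ppages; refcounts: pp0:1 pp1:1 pp2:2 pp3:2 pp4:1 pp5:1
Op 6: write(P0, v3, 132). refcount(pp3)=2>1 -> COPY to pp6. 7 ppages; refcounts: pp0:1 pp1:1 pp2:2 pp3:1 pp4:1 pp5:1 pp6:1
Op 7: fork(P0) -> P2. 7 ppages; refcounts: pp0:2 pp1:2 pp2:3 pp3:1 pp4:1 pp5:1 pp6:2
Op 8: write(P1, v2, 108). refcount(pp2)=3>1 -> COPY to pp7. 8 ppages; refcounts: pp0:2 pp1:2 pp2:2 pp3:1 pp4:1 pp5:1 pp6:2 pp7:1
Op 9: read(P1, v0) -> 135. No state change.

Answer: 2 2 2 1 1 1 2 1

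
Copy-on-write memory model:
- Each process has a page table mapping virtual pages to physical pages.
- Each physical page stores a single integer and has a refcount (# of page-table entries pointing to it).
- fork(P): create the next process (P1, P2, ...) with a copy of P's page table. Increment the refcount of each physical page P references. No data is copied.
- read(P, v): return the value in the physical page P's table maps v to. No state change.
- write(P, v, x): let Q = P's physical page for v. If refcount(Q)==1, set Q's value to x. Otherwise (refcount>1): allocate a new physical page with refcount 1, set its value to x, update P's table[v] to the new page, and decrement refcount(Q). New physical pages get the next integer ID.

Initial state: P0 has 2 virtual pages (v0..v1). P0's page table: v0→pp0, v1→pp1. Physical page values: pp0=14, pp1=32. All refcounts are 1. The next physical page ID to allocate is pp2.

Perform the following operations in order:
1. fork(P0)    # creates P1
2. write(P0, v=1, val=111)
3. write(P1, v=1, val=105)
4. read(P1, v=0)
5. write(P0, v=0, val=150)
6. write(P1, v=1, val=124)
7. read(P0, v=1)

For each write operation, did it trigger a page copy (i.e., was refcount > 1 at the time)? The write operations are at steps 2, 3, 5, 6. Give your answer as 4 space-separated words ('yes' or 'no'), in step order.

Op 1: fork(P0) -> P1. 2 ppages; refcounts: pp0:2 pp1:2
Op 2: write(P0, v1, 111). refcount(pp1)=2>1 -> COPY to pp2. 3 ppages; refcounts: pp0:2 pp1:1 pp2:1
Op 3: write(P1, v1, 105). refcount(pp1)=1 -> write in place. 3 ppages; refcounts: pp0:2 pp1:1 pp2:1
Op 4: read(P1, v0) -> 14. No state change.
Op 5: write(P0, v0, 150). refcount(pp0)=2>1 -> COPY to pp3. 4 ppages; refcounts: pp0:1 pp1:1 pp2:1 pp3:1
Op 6: write(P1, v1, 124). refcount(pp1)=1 -> write in place. 4 ppages; refcounts: pp0:1 pp1:1 pp2:1 pp3:1
Op 7: read(P0, v1) -> 111. No state change.

yes no yes no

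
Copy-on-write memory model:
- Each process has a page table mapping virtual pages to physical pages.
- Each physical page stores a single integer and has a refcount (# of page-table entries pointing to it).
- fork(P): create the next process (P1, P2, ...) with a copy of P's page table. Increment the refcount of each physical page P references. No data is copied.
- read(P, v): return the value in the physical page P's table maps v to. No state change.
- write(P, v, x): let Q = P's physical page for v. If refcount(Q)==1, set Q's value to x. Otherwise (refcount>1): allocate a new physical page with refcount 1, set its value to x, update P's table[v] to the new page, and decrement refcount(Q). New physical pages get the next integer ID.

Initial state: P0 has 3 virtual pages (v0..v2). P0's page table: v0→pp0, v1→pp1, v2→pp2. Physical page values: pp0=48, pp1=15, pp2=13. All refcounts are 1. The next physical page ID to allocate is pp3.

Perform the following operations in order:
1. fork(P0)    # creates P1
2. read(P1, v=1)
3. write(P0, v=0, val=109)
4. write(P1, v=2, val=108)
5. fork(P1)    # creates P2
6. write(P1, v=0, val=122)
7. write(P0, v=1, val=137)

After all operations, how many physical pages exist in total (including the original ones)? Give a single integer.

Op 1: fork(P0) -> P1. 3 ppages; refcounts: pp0:2 pp1:2 pp2:2
Op 2: read(P1, v1) -> 15. No state change.
Op 3: write(P0, v0, 109). refcount(pp0)=2>1 -> COPY to pp3. 4 ppages; refcounts: pp0:1 pp1:2 pp2:2 pp3:1
Op 4: write(P1, v2, 108). refcount(pp2)=2>1 -> COPY to pp4. 5 ppages; refcounts: pp0:1 pp1:2 pp2:1 pp3:1 pp4:1
Op 5: fork(P1) -> P2. 5 ppages; refcounts: pp0:2 pp1:3 pp2:1 pp3:1 pp4:2
Op 6: write(P1, v0, 122). refcount(pp0)=2>1 -> COPY to pp5. 6 ppages; refcounts: pp0:1 pp1:3 pp2:1 pp3:1 pp4:2 pp5:1
Op 7: write(P0, v1, 137). refcount(pp1)=3>1 -> COPY to pp6. 7 ppages; refcounts: pp0:1 pp1:2 pp2:1 pp3:1 pp4:2 pp5:1 pp6:1

Answer: 7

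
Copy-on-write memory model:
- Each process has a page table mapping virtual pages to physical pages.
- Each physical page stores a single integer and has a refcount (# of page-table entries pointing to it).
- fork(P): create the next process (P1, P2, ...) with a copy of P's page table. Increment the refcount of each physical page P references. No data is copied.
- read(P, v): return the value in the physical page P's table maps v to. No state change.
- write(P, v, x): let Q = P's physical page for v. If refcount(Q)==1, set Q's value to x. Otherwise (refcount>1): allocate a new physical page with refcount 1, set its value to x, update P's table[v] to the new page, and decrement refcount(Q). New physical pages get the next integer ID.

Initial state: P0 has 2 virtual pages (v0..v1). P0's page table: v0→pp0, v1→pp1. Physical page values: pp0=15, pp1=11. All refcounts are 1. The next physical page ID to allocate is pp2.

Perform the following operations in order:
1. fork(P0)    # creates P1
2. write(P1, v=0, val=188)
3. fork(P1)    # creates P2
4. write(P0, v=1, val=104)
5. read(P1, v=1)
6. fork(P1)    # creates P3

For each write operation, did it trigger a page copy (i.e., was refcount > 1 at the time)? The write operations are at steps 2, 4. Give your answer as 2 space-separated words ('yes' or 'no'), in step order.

Op 1: fork(P0) -> P1. 2 ppages; refcounts: pp0:2 pp1:2
Op 2: write(P1, v0, 188). refcount(pp0)=2>1 -> COPY to pp2. 3 ppages; refcounts: pp0:1 pp1:2 pp2:1
Op 3: fork(P1) -> P2. 3 ppages; refcounts: pp0:1 pp1:3 pp2:2
Op 4: write(P0, v1, 104). refcount(pp1)=3>1 -> COPY to pp3. 4 ppages; refcounts: pp0:1 pp1:2 pp2:2 pp3:1
Op 5: read(P1, v1) -> 11. No state change.
Op 6: fork(P1) -> P3. 4 ppages; refcounts: pp0:1 pp1:3 pp2:3 pp3:1

yes yes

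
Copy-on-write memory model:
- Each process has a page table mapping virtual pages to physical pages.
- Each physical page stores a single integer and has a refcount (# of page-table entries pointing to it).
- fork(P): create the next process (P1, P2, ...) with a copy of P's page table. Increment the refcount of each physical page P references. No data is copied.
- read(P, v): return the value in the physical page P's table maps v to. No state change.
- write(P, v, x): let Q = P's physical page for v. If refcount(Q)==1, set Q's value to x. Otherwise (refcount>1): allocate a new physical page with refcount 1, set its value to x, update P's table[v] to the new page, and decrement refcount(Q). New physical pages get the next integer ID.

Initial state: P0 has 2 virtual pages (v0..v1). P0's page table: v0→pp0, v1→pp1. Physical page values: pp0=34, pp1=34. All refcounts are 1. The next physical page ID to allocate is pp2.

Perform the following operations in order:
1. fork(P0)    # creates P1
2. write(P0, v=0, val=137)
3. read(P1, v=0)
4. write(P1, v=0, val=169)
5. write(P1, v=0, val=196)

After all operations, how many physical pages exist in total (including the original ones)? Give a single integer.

Answer: 3

Derivation:
Op 1: fork(P0) -> P1. 2 ppages; refcounts: pp0:2 pp1:2
Op 2: write(P0, v0, 137). refcount(pp0)=2>1 -> COPY to pp2. 3 ppages; refcounts: pp0:1 pp1:2 pp2:1
Op 3: read(P1, v0) -> 34. No state change.
Op 4: write(P1, v0, 169). refcount(pp0)=1 -> write in place. 3 ppages; refcounts: pp0:1 pp1:2 pp2:1
Op 5: write(P1, v0, 196). refcount(pp0)=1 -> write in place. 3 ppages; refcounts: pp0:1 pp1:2 pp2:1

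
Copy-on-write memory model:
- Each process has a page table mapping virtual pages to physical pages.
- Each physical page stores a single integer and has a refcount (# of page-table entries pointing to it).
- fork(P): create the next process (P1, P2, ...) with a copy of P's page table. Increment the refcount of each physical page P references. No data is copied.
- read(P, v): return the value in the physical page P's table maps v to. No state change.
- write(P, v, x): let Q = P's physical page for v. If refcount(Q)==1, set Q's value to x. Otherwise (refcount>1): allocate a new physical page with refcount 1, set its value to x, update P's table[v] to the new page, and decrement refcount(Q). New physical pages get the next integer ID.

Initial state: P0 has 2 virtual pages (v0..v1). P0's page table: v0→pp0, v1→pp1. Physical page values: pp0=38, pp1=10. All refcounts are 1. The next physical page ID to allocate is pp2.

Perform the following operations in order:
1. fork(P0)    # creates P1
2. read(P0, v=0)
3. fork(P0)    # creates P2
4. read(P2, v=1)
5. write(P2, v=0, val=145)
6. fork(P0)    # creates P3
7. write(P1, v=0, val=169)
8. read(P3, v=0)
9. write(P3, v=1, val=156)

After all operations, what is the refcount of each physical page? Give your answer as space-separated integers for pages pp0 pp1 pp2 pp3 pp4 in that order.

Answer: 2 3 1 1 1

Derivation:
Op 1: fork(P0) -> P1. 2 ppages; refcounts: pp0:2 pp1:2
Op 2: read(P0, v0) -> 38. No state change.
Op 3: fork(P0) -> P2. 2 ppages; refcounts: pp0:3 pp1:3
Op 4: read(P2, v1) -> 10. No state change.
Op 5: write(P2, v0, 145). refcount(pp0)=3>1 -> COPY to pp2. 3 ppages; refcounts: pp0:2 pp1:3 pp2:1
Op 6: fork(P0) -> P3. 3 ppages; refcounts: pp0:3 pp1:4 pp2:1
Op 7: write(P1, v0, 169). refcount(pp0)=3>1 -> COPY to pp3. 4 ppages; refcounts: pp0:2 pp1:4 pp2:1 pp3:1
Op 8: read(P3, v0) -> 38. No state change.
Op 9: write(P3, v1, 156). refcount(pp1)=4>1 -> COPY to pp4. 5 ppages; refcounts: pp0:2 pp1:3 pp2:1 pp3:1 pp4:1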